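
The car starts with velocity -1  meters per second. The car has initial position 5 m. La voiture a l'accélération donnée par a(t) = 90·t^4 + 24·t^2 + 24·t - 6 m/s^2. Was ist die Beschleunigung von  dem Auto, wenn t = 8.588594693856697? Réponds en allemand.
Aus der Gleichung für die Beschleunigung a(t) = 90·t^4 + 24·t^2 + 24·t - 6, setzen wir t = 8.588594693856697 ein und erhalten a = 491671.407094272.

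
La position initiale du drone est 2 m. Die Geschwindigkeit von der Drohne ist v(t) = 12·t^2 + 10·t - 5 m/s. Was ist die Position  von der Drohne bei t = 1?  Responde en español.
Debemos encontrar la antiderivada de nuestra ecuación de la velocidad v(t) = 12·t^2 + 10·t - 5 1 vez. Integrando la velocidad y usando la condición inicial x(0) = 2, obtenemos x(t) = 4·t^3 + 5·t^2 - 5·t + 2. De la ecuación de la posición x(t) = 4·t^3 + 5·t^2 - 5·t + 2, sustituimos t = 1 para obtener x = 6.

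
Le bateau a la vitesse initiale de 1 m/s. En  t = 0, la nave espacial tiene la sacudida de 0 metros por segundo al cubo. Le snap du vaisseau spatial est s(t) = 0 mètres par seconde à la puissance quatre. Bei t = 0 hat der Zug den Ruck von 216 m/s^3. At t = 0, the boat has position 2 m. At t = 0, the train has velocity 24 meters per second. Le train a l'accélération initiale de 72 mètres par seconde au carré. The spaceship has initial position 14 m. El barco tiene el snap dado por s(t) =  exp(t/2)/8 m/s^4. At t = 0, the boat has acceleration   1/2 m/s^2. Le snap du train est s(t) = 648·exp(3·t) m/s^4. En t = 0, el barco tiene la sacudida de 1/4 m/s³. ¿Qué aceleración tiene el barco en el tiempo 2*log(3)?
Debemos encontrar la antiderivada de nuestra ecuación del snap s(t) = exp(t/2)/8 2 veces. Tomando ∫s(t)dt y aplicando j(0) = 1/4, encontramos j(t) = exp(t/2)/4. Integrando la sacudida y usando la condición inicial a(0) = 1/2, obtenemos a(t) = exp(t/2)/2. De la ecuación de la aceleración a(t) = exp(t/2)/2, sustituimos t = 2*log(3) para obtener a = 3/2.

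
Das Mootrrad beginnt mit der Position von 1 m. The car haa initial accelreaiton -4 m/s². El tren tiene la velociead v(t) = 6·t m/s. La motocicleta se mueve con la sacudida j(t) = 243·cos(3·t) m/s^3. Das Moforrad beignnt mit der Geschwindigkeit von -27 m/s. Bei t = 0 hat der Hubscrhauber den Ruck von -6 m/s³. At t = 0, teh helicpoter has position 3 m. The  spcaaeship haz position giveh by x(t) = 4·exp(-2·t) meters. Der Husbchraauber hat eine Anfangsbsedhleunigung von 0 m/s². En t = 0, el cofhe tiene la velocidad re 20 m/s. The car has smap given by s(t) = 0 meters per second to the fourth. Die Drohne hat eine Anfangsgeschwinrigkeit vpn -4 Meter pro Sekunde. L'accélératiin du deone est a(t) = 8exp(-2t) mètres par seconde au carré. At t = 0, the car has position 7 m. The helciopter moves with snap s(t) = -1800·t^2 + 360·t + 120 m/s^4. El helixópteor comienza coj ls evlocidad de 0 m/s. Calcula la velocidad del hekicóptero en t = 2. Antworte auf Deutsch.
Ausgehend von dem Snap s(t) = -1800·t^2 + 360·t + 120, nehmen wir 3 Integrale. Mit ∫s(t)dt und Anwendung von j(0) = -6, finden wir j(t) = -600·t^3 + 180·t^2 + 120·t - 6. Das Integral von dem Ruck, mit a(0) = 0, ergibt die Beschleunigung: a(t) = 6·t·(-25·t^3 + 10·t^2 + 10·t - 1). Das Integral von der Beschleunigung, mit v(0) = 0, ergibt die Geschwindigkeit: v(t) = t^2·(-30·t^3 + 15·t^2 + 20·t - 3). Wir haben die Geschwindigkeit v(t) = t^2·(-30·t^3 + 15·t^2 + 20·t - 3). Durch Einsetzen von t = 2: v(2) = -572.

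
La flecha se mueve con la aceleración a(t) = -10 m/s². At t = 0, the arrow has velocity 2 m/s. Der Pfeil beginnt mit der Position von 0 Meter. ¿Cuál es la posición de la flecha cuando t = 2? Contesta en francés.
Pour résoudre ceci, nous devons prendre 2 primitives de notre équation de l'accélération a(t) = -10. En prenant ∫a(t)dt et en appliquant v(0) = 2, nous trouvons v(t) = 2 - 10·t. En prenant ∫v(t)dt et en appliquant x(0) = 0, nous trouvons x(t) = -5·t^2 + 2·t. De l'équation de la position x(t) = -5·t^2 + 2·t, nous substituons t = 2 pour obtenir x = -16.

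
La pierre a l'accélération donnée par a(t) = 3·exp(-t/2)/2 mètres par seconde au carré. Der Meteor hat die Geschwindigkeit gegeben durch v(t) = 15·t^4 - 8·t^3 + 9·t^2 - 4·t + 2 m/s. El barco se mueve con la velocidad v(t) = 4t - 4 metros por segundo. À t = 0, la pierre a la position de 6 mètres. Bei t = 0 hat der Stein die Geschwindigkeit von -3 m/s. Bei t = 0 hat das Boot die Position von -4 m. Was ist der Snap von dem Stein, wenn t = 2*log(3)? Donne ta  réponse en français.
Pour résoudre ceci, nous devons prendre 2 dérivées de notre équation de l'accélération a(t) = 3·exp(-t/2)/2. En dérivant l'accélération, nous obtenons le jerk: j(t) = -3·exp(-t/2)/4. La dérivée du jerk donne le snap: s(t) = 3·exp(-t/2)/8. En utilisant s(t) = 3·exp(-t/2)/8 et en substituant t = 2*log(3), nous trouvons s = 1/8.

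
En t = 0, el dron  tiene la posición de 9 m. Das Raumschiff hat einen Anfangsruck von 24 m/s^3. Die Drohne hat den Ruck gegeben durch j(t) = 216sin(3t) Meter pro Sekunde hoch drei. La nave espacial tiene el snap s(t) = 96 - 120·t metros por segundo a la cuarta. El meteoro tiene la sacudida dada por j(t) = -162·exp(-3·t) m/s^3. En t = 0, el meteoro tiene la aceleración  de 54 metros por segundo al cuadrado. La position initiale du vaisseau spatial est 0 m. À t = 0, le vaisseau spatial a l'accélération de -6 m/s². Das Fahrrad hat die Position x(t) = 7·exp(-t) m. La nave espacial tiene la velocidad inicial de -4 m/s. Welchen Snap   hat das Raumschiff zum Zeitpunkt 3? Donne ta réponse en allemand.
Wir haben den Snap s(t) = 96 - 120·t. Durch Einsetzen von t = 3: s(3) = -264.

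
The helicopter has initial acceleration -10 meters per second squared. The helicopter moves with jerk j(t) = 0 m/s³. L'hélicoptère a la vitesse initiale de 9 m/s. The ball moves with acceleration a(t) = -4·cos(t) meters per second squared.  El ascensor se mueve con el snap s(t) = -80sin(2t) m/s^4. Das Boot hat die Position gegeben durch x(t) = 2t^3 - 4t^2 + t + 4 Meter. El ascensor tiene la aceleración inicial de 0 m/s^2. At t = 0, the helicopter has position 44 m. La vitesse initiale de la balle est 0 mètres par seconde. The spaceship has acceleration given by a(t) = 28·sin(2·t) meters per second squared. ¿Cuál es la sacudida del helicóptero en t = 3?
Tenemos la sacudida j(t) = 0. Sustituyendo t = 3: j(3) = 0.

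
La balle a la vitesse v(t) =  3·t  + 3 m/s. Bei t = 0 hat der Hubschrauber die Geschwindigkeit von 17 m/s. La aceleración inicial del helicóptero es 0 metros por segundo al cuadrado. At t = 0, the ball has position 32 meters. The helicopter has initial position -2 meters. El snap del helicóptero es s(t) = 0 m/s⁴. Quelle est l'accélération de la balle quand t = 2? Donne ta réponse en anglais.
To solve this, we need to take 1 derivative of our velocity equation v(t) = 3·t + 3. The derivative of velocity gives acceleration: a(t) = 3. Using a(t) = 3 and substituting t = 2, we find a = 3.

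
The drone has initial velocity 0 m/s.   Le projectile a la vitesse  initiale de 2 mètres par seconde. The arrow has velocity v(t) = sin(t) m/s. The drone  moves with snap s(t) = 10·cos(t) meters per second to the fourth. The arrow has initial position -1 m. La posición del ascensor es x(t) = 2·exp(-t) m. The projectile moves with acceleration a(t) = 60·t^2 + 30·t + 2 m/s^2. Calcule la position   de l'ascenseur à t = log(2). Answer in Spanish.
Usando x(t) = 2·exp(-t) y sustituyendo t = log(2), encontramos x = 1.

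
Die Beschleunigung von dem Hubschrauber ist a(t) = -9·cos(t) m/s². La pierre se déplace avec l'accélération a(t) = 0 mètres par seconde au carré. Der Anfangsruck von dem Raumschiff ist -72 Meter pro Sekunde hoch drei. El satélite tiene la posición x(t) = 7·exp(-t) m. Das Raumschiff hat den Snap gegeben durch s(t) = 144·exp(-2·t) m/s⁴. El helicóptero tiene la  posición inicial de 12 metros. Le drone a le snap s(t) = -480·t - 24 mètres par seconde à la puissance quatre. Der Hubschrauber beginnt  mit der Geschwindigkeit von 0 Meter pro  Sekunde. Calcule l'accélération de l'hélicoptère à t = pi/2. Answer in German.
Aus der Gleichung für die Beschleunigung a(t) = -9·cos(t), setzen wir t = pi/2 ein und erhalten a = 0.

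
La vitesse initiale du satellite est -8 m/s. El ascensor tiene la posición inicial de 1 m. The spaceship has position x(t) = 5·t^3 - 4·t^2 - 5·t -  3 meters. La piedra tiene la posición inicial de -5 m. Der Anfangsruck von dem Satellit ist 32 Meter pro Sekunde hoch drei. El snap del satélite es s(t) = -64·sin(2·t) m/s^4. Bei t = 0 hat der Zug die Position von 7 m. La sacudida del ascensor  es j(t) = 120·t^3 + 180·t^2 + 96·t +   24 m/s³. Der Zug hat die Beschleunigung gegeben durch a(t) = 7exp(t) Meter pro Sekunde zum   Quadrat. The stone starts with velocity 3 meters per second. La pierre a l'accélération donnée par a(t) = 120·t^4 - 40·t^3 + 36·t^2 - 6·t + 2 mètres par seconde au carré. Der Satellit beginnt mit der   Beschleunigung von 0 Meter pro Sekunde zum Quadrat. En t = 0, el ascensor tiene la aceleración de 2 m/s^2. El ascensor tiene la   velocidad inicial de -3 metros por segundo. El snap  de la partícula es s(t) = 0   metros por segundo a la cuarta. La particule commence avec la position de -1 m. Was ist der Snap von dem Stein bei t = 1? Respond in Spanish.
Partiendo de la aceleración a(t) = 120·t^4 - 40·t^3 + 36·t^2 - 6·t + 2, tomamos 2 derivadas. Tomando d/dt de a(t), encontramos j(t) = 480·t^3 - 120·t^2 + 72·t - 6. La derivada de la sacudida da el snap: s(t) = 1440·t^2 - 240·t + 72. Tenemos el snap s(t) = 1440·t^2 - 240·t + 72. Sustituyendo t = 1: s(1) = 1272.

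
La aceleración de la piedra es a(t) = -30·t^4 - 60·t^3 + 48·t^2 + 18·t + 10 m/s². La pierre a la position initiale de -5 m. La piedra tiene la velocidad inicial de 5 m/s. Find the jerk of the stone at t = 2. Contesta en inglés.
We must differentiate our acceleration equation a(t) = -30·t^4 - 60·t^3 + 48·t^2 + 18·t + 10 1 time. Differentiating acceleration, we get jerk: j(t) = -120·t^3 - 180·t^2 + 96·t + 18. From the given jerk equation j(t) = -120·t^3 - 180·t^2 + 96·t + 18, we substitute t = 2 to get j = -1470.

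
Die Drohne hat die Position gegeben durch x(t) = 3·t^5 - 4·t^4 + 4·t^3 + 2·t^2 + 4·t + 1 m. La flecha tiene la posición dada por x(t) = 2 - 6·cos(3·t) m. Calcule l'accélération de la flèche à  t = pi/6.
Pour résoudre ceci, nous devons prendre 2 dérivées de notre équation de la position x(t) = 2 - 6·cos(3·t). En prenant d/dt de x(t), nous trouvons v(t) = 18·sin(3·t). En dérivant la vitesse, nous obtenons l'accélération: a(t) = 54·cos(3·t). De l'équation de l'accélération a(t) = 54·cos(3·t), nous substituons t = pi/6 pour obtenir a = 0.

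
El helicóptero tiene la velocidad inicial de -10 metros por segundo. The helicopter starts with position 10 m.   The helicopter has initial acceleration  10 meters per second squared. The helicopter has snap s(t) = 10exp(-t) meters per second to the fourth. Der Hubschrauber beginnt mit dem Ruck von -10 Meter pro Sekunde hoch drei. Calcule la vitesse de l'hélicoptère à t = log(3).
Nous devons intégrer notre équation du snap s(t) = 10·exp(-t) 3 fois. En prenant ∫s(t)dt et en appliquant j(0) = -10, nous trouvons j(t) = -10·exp(-t). En intégrant le jerk et en utilisant la condition initiale a(0) = 10, nous obtenons a(t) = 10·exp(-t). L'intégrale de l'accélération est la vitesse. En utilisant v(0) = -10, nous obtenons v(t) = -10·exp(-t). De l'équation de la vitesse v(t) = -10·exp(-t), nous substituons t = log(3) pour obtenir v = -10/3.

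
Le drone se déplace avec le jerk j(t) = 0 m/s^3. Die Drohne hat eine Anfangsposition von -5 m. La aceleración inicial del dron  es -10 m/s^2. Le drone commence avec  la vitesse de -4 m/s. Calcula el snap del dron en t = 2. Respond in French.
En partant du jerk j(t) = 0, nous prenons 1 dérivée. En dérivant le jerk, nous obtenons le snap: s(t) = 0. De l'équation du snap s(t) = 0, nous substituons t = 2 pour obtenir s = 0.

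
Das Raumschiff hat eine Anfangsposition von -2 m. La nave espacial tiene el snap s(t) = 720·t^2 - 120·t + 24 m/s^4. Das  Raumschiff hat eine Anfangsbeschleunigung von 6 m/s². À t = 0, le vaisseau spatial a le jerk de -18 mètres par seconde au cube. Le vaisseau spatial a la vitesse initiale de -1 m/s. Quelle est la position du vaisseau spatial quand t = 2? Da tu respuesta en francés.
En partant du snap s(t) = 720·t^2 - 120·t + 24, nous prenons 4 primitives. En intégrant le snap et en utilisant la condition initiale j(0) = -18, nous obtenons j(t) = 240·t^3 - 60·t^2 + 24·t - 18. L'intégrale du jerk, avec a(0) = 6, donne l'accélération: a(t) = 60·t^4 - 20·t^3 + 12·t^2 - 18·t + 6. L'intégrale de l'accélération, avec v(0) = -1, donne la vitesse: v(t) = 12·t^5 - 5·t^4 + 4·t^3 - 9·t^2 + 6·t - 1. L'intégrale de la vitesse est la position. En utilisant x(0) = -2, nous obtenons x(t) = 2·t^6 - t^5 + t^4 - 3·t^3 + 3·t^2 - t - 2. En utilisant x(t) = 2·t^6 - t^5 + t^4 - 3·t^3 + 3·t^2 - t - 2 et en substituant t = 2, nous trouvons x = 96.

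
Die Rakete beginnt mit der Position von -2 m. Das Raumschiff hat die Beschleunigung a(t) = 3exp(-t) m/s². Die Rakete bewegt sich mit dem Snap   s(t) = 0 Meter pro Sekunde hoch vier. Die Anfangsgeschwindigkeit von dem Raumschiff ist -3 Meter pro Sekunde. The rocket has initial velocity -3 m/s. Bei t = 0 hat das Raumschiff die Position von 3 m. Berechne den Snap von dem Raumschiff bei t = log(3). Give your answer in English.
To solve this, we need to take 2 derivatives of our acceleration equation a(t) = 3·exp(-t). Taking d/dt of a(t), we find j(t) = -3·exp(-t). Differentiating jerk, we get snap: s(t) = 3·exp(-t). Using s(t) = 3·exp(-t) and substituting t = log(3), we find s = 1.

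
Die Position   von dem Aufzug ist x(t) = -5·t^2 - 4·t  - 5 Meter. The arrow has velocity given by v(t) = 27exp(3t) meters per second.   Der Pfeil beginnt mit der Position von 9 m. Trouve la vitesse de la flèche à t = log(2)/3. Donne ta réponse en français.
De l'équation de la vitesse v(t) = 27·exp(3·t), nous substituons t = log(2)/3 pour obtenir v = 54.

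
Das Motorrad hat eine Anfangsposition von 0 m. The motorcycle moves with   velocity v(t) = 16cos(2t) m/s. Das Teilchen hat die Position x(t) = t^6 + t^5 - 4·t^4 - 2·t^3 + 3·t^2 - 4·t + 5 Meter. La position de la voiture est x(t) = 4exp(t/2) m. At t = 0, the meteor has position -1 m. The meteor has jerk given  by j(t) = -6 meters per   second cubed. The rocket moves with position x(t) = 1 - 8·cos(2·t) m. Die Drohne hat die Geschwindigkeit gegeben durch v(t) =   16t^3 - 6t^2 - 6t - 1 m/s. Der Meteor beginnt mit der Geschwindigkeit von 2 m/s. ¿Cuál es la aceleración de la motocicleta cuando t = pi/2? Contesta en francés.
Nous devons dériver notre équation de la vitesse v(t) = 16·cos(2·t) 1 fois. En dérivant la vitesse, nous obtenons l'accélération: a(t) = -32·sin(2·t). En utilisant a(t) = -32·sin(2·t) et en substituant t = pi/2, nous trouvons a = 0.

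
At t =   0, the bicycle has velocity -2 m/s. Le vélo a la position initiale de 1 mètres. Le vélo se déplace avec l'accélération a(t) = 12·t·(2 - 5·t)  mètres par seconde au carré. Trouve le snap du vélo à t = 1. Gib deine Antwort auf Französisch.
En partant de l'accélération a(t) = 12·t·(2 - 5·t), nous prenons 2 dérivées. En dérivant l'accélération, nous obtenons le jerk: j(t) = 24 - 120·t. En dérivant le jerk, nous obtenons le snap: s(t) = -120. De l'équation du snap s(t) = -120, nous substituons t = 1 pour obtenir s = -120.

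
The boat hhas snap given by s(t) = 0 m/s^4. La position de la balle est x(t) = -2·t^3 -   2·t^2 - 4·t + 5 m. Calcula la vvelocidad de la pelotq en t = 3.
Debemos derivar nuestra ecuación de la posición x(t) = -2·t^3 - 2·t^2 - 4·t + 5 1 vez. Tomando d/dt de x(t), encontramos v(t) = -6·t^2 - 4·t - 4. Usando v(t) = -6·t^2 - 4·t - 4 y sustituyendo t = 3, encontramos v = -70.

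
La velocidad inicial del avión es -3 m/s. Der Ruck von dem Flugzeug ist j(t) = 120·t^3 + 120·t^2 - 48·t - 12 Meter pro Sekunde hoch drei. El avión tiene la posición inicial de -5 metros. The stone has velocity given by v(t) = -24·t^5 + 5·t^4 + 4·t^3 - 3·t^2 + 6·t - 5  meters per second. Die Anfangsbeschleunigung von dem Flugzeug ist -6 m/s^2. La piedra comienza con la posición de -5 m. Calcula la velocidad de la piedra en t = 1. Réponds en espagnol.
Usando v(t) = -24·t^5 + 5·t^4 + 4·t^3 - 3·t^2 + 6·t - 5 y sustituyendo t = 1, encontramos v = -17.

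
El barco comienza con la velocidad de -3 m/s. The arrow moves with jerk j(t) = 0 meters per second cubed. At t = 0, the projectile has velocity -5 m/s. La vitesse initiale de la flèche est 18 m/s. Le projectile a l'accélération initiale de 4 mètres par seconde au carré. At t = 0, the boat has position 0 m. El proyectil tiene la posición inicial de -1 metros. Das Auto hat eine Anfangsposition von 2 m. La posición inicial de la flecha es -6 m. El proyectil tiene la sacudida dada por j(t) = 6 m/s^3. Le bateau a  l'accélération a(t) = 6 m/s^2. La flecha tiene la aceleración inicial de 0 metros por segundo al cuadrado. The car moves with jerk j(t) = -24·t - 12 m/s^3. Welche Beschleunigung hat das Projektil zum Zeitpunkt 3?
Wir müssen das Integral unserer Gleichung für den Ruck j(t) = 6 1-mal finden. Die Stammfunktion von dem Ruck ist die Beschleunigung. Mit a(0) = 4 erhalten wir a(t) = 6·t + 4. Wir haben die Beschleunigung a(t) = 6·t + 4. Durch Einsetzen von t = 3: a(3) = 22.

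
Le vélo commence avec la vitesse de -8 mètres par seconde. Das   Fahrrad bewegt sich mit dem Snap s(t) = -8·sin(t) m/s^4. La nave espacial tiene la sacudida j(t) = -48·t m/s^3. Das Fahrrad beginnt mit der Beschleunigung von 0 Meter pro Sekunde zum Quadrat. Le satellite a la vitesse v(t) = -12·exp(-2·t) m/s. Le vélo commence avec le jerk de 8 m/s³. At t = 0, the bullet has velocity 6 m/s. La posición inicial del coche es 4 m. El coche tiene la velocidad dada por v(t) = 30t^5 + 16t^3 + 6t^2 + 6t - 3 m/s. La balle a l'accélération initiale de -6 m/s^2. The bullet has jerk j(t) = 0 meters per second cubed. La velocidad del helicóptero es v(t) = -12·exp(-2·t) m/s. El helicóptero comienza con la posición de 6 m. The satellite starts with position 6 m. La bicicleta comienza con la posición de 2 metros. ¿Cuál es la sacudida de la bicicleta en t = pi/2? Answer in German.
Ausgehend von dem Snap s(t) = -8·sin(t), nehmen wir 1 Stammfunktion. Durch Integration von dem Snap und Verwendung der Anfangsbedingung j(0) = 8, erhalten wir j(t) = 8·cos(t). Wir haben den Ruck j(t) = 8·cos(t). Durch Einsetzen von t = pi/2: j(pi/2) = 0.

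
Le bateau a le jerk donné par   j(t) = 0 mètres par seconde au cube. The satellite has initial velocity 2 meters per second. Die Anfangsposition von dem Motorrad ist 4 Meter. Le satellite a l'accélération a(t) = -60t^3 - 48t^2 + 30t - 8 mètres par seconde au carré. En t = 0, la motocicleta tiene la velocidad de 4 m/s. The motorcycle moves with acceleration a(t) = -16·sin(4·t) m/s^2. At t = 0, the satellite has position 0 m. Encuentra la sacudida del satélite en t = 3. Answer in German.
Ausgehend von der Beschleunigung a(t) = -60·t^3 - 48·t^2 + 30·t - 8, nehmen wir 1 Ableitung. Die Ableitung von der Beschleunigung ergibt den Ruck: j(t) = -180·t^2 - 96·t + 30. Mit j(t) = -180·t^2 - 96·t + 30 und Einsetzen von t = 3, finden wir j = -1878.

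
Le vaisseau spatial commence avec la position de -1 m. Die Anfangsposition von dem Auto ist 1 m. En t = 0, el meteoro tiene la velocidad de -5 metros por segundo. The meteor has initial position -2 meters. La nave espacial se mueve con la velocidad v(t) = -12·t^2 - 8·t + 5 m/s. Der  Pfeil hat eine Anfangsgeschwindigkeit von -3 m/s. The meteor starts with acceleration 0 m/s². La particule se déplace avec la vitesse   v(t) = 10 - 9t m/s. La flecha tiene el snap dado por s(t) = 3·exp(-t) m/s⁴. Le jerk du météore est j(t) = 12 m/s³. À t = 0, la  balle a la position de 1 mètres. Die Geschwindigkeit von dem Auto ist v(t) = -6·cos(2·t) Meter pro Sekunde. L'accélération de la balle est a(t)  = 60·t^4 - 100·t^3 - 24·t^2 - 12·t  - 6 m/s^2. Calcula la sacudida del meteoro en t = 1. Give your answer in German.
Mit j(t) = 12 und Einsetzen von t = 1, finden wir j = 12.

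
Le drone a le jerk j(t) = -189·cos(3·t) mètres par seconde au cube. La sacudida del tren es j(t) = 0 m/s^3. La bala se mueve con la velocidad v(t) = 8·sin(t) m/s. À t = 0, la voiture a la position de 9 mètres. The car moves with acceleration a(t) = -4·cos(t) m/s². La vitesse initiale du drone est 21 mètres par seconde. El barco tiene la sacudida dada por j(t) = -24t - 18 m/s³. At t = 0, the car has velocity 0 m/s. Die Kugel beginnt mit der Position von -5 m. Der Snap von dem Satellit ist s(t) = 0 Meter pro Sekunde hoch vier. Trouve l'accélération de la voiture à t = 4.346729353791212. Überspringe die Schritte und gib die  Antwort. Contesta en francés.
La réponse est 1.43026155860433.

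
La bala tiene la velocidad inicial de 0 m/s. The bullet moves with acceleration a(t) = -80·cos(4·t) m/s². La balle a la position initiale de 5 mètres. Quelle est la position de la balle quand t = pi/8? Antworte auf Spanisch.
Partiendo de la aceleración a(t) = -80·cos(4·t), tomamos 2 antiderivadas. La integral de la aceleración, con v(0) = 0, da la velocidad: v(t) = -20·sin(4·t). La antiderivada de la velocidad, con x(0) = 5, da la posición: x(t) = 5·cos(4·t). Tenemos la posición x(t) = 5·cos(4·t). Sustituyendo t = pi/8: x(pi/8) = 0.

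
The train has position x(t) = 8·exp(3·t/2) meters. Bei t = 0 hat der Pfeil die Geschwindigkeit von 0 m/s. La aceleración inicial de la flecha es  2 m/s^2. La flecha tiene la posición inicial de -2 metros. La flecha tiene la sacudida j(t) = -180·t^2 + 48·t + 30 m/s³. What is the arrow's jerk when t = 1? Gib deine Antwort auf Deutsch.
Wir haben den Ruck j(t) = -180·t^2 + 48·t + 30. Durch Einsetzen von t = 1: j(1) = -102.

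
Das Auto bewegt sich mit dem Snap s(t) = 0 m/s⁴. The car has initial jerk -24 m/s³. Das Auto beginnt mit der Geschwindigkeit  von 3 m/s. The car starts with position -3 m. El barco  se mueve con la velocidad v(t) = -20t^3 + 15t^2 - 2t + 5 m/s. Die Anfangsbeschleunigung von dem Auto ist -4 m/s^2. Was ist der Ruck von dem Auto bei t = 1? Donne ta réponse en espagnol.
Debemos encontrar la antiderivada de nuestra ecuación del snap s(t) = 0 1 vez. La antiderivada del snap, con j(0) = -24, da la sacudida: j(t) = -24. De la ecuación de la sacudida j(t) = -24, sustituimos t = 1 para obtener j = -24.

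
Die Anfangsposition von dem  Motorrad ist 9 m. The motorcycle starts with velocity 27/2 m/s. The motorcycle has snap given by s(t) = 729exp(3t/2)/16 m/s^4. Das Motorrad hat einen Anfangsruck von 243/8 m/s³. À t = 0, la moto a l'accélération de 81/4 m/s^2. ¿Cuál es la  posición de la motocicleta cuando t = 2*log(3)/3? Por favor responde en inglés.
We need to integrate our snap equation s(t) = 729·exp(3·t/2)/16 4 times. Finding the integral of s(t) and using j(0) = 243/8: j(t) = 243·exp(3·t/2)/8. Finding the integral of j(t) and using a(0) = 81/4: a(t) = 81·exp(3·t/2)/4. Finding the antiderivative of a(t) and using v(0) = 27/2: v(t) = 27·exp(3·t/2)/2. Taking ∫v(t)dt and applying x(0) = 9, we find x(t) = 9·exp(3·t/2). From the given position equation x(t) = 9·exp(3·t/2), we substitute t = 2*log(3)/3 to get x = 27.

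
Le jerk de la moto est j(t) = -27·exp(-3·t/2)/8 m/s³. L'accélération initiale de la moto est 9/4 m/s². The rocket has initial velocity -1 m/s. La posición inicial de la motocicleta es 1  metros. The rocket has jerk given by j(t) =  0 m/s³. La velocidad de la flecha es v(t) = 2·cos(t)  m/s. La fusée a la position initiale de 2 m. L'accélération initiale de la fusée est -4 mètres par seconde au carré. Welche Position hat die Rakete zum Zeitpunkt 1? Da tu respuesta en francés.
Nous devons trouver l'intégrale de notre équation du jerk j(t) = 0 3 fois. La primitive du jerk est l'accélération. En utilisant a(0) = -4, nous obtenons a(t) = -4. En prenant ∫a(t)dt et en appliquant v(0) = -1, nous trouvons v(t) = -4·t - 1. L'intégrale de la vitesse est la position. En utilisant x(0) = 2, nous obtenons x(t) = -2·t^2 - t + 2. En utilisant x(t) = -2·t^2 - t + 2 et en substituant t = 1, nous trouvons x = -1.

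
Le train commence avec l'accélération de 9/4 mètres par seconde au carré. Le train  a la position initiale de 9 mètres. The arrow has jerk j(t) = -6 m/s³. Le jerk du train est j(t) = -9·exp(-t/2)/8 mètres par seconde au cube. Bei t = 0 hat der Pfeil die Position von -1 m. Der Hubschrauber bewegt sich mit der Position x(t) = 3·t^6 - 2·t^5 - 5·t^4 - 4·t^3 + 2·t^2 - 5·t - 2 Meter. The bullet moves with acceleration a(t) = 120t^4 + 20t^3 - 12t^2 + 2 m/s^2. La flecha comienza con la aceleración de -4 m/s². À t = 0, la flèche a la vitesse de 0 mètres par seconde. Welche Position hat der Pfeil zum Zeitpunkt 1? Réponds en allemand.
Wir müssen unsere Gleichung für den Ruck j(t) = -6 3-mal integrieren. Das Integral von dem Ruck, mit a(0) = -4, ergibt die Beschleunigung: a(t) = -6·t - 4. Das Integral von der Beschleunigung, mit v(0) = 0, ergibt die Geschwindigkeit: v(t) = t·(-3·t - 4). Die Stammfunktion von der Geschwindigkeit, mit x(0) = -1, ergibt die Position: x(t) = -t^3 - 2·t^2 - 1. Wir haben die Position x(t) = -t^3 - 2·t^2 - 1. Durch Einsetzen von t = 1: x(1) = -4.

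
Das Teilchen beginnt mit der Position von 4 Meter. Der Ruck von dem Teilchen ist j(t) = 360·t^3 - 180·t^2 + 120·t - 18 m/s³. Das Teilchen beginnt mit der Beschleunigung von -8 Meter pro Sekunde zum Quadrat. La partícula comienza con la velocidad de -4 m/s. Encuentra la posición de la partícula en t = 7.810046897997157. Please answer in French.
En partant du jerk j(t) = 360·t^3 - 180·t^2 + 120·t - 18, nous prenons 3 intégrales. L'intégrale du jerk, avec a(0) = -8, donne l'accélération: a(t) = 90·t^4 - 60·t^3 + 60·t^2 - 18·t - 8. En prenant ∫a(t)dt et en appliquant v(0) = -4, nous trouvons v(t) = 18·t^5 - 15·t^4 + 20·t^3 - 9·t^2 - 8·t - 4. En prenant ∫v(t)dt et en appliquant x(0) = 4, nous trouvons x(t) = 3·t^6 - 3·t^5 + 5·t^4 - 3·t^3 - 4·t^2 - 4·t + 4. Nous avons la position x(t) = 3·t^6 - 3·t^5 + 5·t^4 - 3·t^3 - 4·t^2 - 4·t + 4. En substituant t = 7.810046897997157: x(7.810046897997157) = 610565.107086389.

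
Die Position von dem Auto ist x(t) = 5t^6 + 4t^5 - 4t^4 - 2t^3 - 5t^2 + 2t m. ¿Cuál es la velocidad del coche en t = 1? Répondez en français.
Pour résoudre ceci, nous devons prendre 1 dérivée de notre équation de la position x(t) = 5·t^6 + 4·t^5 - 4·t^4 - 2·t^3 - 5·t^2 + 2·t. La dérivée de la position donne la vitesse: v(t) = 30·t^5 + 20·t^4 - 16·t^3 - 6·t^2 - 10·t + 2. En utilisant v(t) = 30·t^5 + 20·t^4 - 16·t^3 - 6·t^2 - 10·t + 2 et en substituant t = 1, nous trouvons v = 20.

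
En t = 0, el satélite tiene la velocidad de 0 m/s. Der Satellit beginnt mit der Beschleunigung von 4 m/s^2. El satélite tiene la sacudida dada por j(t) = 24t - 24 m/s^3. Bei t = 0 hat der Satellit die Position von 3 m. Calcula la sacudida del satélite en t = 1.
De la ecuación de la sacudida j(t) = 24·t - 24, sustituimos t = 1 para obtener j = 0.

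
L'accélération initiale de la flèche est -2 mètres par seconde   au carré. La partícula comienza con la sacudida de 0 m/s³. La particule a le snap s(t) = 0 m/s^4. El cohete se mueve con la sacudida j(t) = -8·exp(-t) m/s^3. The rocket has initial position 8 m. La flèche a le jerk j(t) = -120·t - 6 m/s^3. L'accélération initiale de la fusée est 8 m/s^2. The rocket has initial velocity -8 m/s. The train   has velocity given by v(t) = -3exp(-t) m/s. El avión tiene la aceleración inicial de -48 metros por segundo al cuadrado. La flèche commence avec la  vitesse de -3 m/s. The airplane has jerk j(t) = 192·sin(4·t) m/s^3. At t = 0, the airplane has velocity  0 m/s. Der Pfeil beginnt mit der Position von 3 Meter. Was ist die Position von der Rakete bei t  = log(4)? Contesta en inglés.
We need to integrate our jerk equation j(t) = -8·exp(-t) 3 times. Taking ∫j(t)dt and applying a(0) = 8, we find a(t) = 8·exp(-t). The antiderivative of acceleration is velocity. Using v(0) = -8, we get v(t) = -8·exp(-t). The integral of velocity is position. Using x(0) = 8, we get x(t) = 8·exp(-t). Using x(t) = 8·exp(-t) and substituting t = log(4), we find x = 2.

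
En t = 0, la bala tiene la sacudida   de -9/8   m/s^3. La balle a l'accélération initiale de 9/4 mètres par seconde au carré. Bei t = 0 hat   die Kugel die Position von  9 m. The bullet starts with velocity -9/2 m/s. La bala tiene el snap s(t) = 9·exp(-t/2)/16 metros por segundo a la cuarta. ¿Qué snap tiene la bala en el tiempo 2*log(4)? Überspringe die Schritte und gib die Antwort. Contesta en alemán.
Der Snap bei t = 2*log(4) ist s = 9/64.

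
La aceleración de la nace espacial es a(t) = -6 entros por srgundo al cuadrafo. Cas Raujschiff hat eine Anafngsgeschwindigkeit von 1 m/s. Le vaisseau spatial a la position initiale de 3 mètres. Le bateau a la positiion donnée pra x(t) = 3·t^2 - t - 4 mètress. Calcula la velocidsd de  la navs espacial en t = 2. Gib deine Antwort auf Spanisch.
Necesitamos integrar nuestra ecuación de la aceleración a(t) = -6 1 vez. Tomando ∫a(t)dt y aplicando v(0) = 1, encontramos v(t) = 1 - 6·t. Tenemos la velocidad v(t) = 1 - 6·t. Sustituyendo t = 2: v(2) = -11.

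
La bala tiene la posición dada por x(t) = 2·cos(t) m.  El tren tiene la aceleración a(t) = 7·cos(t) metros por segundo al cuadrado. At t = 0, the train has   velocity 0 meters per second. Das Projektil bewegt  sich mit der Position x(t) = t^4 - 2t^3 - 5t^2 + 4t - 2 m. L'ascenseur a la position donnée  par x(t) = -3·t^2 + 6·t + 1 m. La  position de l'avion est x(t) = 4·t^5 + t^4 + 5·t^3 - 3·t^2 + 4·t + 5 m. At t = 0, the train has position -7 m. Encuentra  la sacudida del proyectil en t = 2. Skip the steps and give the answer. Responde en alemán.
Der Ruck bei t = 2 ist j = 36.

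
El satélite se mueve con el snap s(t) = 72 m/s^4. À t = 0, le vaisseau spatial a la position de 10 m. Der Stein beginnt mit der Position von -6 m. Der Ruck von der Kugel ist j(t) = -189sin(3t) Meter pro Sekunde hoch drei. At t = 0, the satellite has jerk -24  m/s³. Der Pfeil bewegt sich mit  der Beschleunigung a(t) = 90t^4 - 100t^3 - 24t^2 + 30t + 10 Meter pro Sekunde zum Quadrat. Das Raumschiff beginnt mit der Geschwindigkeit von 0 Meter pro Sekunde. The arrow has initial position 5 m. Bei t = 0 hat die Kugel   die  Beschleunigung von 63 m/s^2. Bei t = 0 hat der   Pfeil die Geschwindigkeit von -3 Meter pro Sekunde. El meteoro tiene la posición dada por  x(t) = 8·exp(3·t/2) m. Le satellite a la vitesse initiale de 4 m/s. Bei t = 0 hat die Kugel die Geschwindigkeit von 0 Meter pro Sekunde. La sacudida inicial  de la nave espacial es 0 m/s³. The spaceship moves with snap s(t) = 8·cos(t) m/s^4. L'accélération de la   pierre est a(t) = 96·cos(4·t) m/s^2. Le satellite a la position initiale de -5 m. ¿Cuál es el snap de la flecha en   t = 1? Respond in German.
Ausgehend von der Beschleunigung a(t) = 90·t^4 - 100·t^3 - 24·t^2 + 30·t + 10, nehmen wir 2 Ableitungen. Durch Ableiten von der Beschleunigung erhalten wir den Ruck: j(t) = 360·t^3 - 300·t^2 - 48·t + 30. Die Ableitung von dem Ruck ergibt den Snap: s(t) = 1080·t^2 - 600·t - 48. Wir haben den Snap s(t) = 1080·t^2 - 600·t - 48. Durch Einsetzen von t = 1: s(1) = 432.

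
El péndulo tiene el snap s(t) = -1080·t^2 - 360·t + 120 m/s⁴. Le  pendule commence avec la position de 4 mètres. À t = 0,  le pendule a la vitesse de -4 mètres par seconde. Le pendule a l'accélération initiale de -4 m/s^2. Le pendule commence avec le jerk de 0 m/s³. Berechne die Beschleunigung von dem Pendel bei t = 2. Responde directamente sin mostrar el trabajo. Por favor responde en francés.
La réponse est -1684.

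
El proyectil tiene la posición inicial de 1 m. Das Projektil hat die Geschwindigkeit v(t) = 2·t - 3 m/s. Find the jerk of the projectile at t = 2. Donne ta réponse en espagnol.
Para resolver esto, necesitamos tomar 2 derivadas de nuestra ecuación de la velocidad v(t) = 2·t - 3. Tomando d/dt de v(t), encontramos a(t) = 2. La derivada de la aceleración da la sacudida: j(t) = 0. Tenemos la sacudida j(t) = 0. Sustituyendo t = 2: j(2) = 0.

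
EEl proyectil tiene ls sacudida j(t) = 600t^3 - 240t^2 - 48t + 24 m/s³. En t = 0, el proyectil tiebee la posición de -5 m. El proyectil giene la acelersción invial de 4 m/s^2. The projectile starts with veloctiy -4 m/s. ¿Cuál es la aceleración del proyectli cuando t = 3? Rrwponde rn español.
Debemos encontrar la integral de nuestra ecuación de la sacudida j(t) = 600·t^3 - 240·t^2 - 48·t + 24 1 vez. Tomando ∫j(t)dt y aplicando a(0) = 4, encontramos a(t) = 150·t^4 - 80·t^3 - 24·t^2 + 24·t + 4. De la ecuación de la aceleración a(t) = 150·t^4 - 80·t^3 - 24·t^2 + 24·t + 4, sustituimos t = 3 para obtener a = 9850.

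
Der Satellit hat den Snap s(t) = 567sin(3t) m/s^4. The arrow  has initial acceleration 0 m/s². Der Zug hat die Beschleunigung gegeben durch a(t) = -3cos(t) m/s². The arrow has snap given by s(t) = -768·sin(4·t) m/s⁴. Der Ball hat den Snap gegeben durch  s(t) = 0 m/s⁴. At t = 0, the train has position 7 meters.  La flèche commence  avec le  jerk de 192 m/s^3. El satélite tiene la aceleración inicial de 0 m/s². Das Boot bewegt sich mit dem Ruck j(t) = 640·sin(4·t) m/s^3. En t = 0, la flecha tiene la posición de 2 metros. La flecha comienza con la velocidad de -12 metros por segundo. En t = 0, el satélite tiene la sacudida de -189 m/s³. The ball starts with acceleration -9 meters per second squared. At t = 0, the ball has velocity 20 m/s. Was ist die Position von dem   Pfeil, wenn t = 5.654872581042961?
Um dies zu lösen, müssen wir 4 Stammfunktionen unserer Gleichung für den Snap s(t) = -768·sin(4·t) finden. Durch Integration von dem Snap und Verwendung der Anfangsbedingung j(0) = 192, erhalten wir j(t) = 192·cos(4·t). Das Integral von dem Ruck, mit a(0) = 0, ergibt die Beschleunigung: a(t) = 48·sin(4·t). Das Integral von der Beschleunigung ist die Geschwindigkeit. Mit v(0) = -12 erhalten wir v(t) = -12·cos(4·t). Das Integral von der Geschwindigkeit ist die Position. Mit x(0) = 2 erhalten wir x(t) = 2 - 3·sin(4·t). Wir haben die Position x(t) = 2 - 3·sin(4·t). Durch Einsetzen von t = 5.654872581042961: x(5.654872581042961) = 3.76341210846144.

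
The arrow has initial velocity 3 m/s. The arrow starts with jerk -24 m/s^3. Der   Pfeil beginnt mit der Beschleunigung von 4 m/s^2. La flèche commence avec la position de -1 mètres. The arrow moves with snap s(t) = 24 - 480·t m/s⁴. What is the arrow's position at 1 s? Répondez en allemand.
Ausgehend von dem Snap s(t) = 24 - 480·t, nehmen wir 4 Integrale. Das Integral von dem Snap, mit j(0) = -24, ergibt den Ruck: j(t) = -240·t^2 + 24·t - 24. Mit ∫j(t)dt und Anwendung von a(0) = 4, finden wir a(t) = -80·t^3 + 12·t^2 - 24·t + 4. Das Integral von der Beschleunigung, mit v(0) = 3, ergibt die Geschwindigkeit: v(t) = -20·t^4 + 4·t^3 - 12·t^2 + 4·t + 3. Durch Integration von der Geschwindigkeit und Verwendung der Anfangsbedingung x(0) = -1, erhalten wir x(t) = -4·t^5 + t^4 - 4·t^3 + 2·t^2 + 3·t - 1. Mit x(t) = -4·t^5 + t^4 - 4·t^3 + 2·t^2 + 3·t - 1 und Einsetzen von t = 1, finden wir x = -3.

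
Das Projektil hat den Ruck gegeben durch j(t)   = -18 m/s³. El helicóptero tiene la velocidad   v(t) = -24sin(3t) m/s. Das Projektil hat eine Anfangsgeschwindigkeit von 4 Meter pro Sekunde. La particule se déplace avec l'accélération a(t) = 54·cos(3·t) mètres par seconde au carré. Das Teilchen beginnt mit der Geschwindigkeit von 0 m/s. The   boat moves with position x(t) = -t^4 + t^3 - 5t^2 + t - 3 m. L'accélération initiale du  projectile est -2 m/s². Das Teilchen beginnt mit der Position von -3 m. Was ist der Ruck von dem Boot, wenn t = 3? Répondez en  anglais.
We must differentiate our position equation x(t) = -t^4 + t^3 - 5·t^2 + t - 3 3 times. Taking d/dt of x(t), we find v(t) = -4·t^3 + 3·t^2 - 10·t + 1. Taking d/dt of v(t), we find a(t) = -12·t^2 + 6·t - 10. Differentiating acceleration, we get jerk: j(t) = 6 - 24·t. We have jerk j(t) = 6 - 24·t. Substituting t = 3: j(3) = -66.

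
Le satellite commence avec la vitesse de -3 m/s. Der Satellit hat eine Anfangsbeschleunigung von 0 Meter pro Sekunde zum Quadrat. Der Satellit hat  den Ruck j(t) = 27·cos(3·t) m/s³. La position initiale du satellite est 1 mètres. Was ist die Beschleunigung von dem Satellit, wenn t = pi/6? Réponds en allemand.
Ausgehend von dem Ruck j(t) = 27·cos(3·t), nehmen wir 1 Integral. Die Stammfunktion von dem Ruck ist die Beschleunigung. Mit a(0) = 0 erhalten wir a(t) = 9·sin(3·t). Mit a(t) = 9·sin(3·t) und Einsetzen von t = pi/6, finden wir a = 9.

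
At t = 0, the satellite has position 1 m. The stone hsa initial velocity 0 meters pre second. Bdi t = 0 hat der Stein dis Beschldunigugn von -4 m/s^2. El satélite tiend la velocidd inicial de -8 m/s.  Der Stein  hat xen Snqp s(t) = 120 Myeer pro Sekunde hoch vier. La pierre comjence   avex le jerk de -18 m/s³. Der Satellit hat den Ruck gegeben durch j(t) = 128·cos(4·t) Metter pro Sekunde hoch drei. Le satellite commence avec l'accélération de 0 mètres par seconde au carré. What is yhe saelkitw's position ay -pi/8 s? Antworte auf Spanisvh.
Debemos encontrar la integral de nuestra ecuación de la sacudida j(t) = 128·cos(4·t) 3 veces. Tomando ∫j(t)dt y aplicando a(0) = 0, encontramos a(t) = 32·sin(4·t). La antiderivada de la aceleración es la velocidad. Usando v(0) = -8, obtenemos v(t) = -8·cos(4·t). Tomando ∫v(t)dt y aplicando x(0) = 1, encontramos x(t) = 1 - 2·sin(4·t). Usando x(t) = 1 - 2·sin(4·t) y sustituyendo t = -pi/8, encontramos x = 3.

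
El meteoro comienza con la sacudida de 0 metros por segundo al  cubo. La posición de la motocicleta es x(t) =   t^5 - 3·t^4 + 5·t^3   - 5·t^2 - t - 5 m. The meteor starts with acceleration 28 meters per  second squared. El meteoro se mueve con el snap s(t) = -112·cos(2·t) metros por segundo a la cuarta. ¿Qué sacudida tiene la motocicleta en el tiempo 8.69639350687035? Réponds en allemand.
Um dies zu lösen, müssen wir 3 Ableitungen unserer Gleichung für die Position x(t) = t^5 - 3·t^4 + 5·t^3 - 5·t^2 - t - 5 nehmen. Die Ableitung von der Position ergibt die Geschwindigkeit: v(t) = 5·t^4 - 12·t^3 + 15·t^2 - 10·t - 1. Die Ableitung von der Geschwindigkeit ergibt die Beschleunigung: a(t) = 20·t^3 - 36·t^2 + 30·t - 10. Mit d/dt von a(t) finden wir j(t) = 60·t^2 - 72·t + 30. Aus der Gleichung für den Ruck j(t) = 60·t^2 - 72·t + 30, setzen wir t = 8.69639350687035 ein und erhalten j = 3941.49526908554.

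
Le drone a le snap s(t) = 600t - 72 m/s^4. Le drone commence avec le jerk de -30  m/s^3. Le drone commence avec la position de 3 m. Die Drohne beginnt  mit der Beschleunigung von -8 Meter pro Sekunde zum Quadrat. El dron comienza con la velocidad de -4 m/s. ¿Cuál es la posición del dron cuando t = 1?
Necesitamos integrar nuestra ecuación del snap s(t) = 600·t - 72 4 veces. La integral del snap es la sacudida. Usando j(0) = -30, obtenemos j(t) = 300·t^2 - 72·t - 30. Tomando ∫j(t)dt y aplicando a(0) = -8, encontramos a(t) = 100·t^3 - 36·t^2 - 30·t - 8. Tomando ∫a(t)dt y aplicando v(0) = -4, encontramos v(t) = 25·t^4 - 12·t^3 - 15·t^2 - 8·t - 4. Integrando la velocidad y usando la condición inicial x(0) = 3, obtenemos x(t) = 5·t^5 - 3·t^4 - 5·t^3 - 4·t^2 - 4·t + 3. De la ecuación de la posición x(t) = 5·t^5 - 3·t^4 - 5·t^3 - 4·t^2 - 4·t + 3, sustituimos t = 1 para obtener x = -8.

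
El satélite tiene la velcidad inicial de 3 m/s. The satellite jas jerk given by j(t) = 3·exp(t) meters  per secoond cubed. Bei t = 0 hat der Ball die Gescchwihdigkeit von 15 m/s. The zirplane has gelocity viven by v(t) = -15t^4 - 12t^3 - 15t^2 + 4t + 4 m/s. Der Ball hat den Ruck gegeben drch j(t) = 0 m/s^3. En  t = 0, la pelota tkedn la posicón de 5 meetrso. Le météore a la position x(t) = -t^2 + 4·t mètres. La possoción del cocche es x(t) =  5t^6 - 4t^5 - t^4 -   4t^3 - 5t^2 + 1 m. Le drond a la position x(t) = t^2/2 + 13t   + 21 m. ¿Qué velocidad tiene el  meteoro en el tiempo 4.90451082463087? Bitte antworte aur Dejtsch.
Um dies zu lösen, müssen wir 1 Ableitung unserer Gleichung für die Position x(t) = -t^2 + 4·t nehmen. Die Ableitung von der Position ergibt die Geschwindigkeit: v(t) = 4 - 2·t. Aus der Gleichung für die Geschwindigkeit v(t) = 4 - 2·t, setzen wir t = 4.90451082463087 ein und erhalten v = -5.80902164926174.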